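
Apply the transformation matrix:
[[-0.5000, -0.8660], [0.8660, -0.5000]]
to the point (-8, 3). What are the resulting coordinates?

Matrix multiplication:
[[-0.5000, -0.8660], [0.8660, -0.5000]] × [-8, 3]ᵀ
= [(-0.5000)(-8) + (-0.8660)(3), (0.8660)(-8) + (-0.5000)(3)]ᵀ
= [1.4020, -8.4280]ᵀ
Result: (1.4020, -8.4280)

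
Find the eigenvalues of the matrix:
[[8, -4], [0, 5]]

Characteristic equation: det(A - λI) = 0
λ² - (trace)λ + (det) = 0
trace = 8 + 5 = 13, det = (8)(5) - (-4)(0) = 40
λ² - (13)λ + (40) = 0
λ = (13 ± √((13)² - 4·(40))) / 2 = (13 ± √9) / 2
Solving: λ = 5, 8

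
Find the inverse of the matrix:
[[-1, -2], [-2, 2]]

For [[a,b],[c,d]], inverse = (1/det)·[[d,-b],[-c,a]]
det = (-1)(2) - (-2)(-2) = -2 - 4 = -6
Inverse = (1/-6)·[[2, 2], [2, -1]]
= [[-1/3, -1/3], [-1/3, 1/6]]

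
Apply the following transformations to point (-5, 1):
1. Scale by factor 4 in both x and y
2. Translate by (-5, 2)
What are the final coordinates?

Step 1: Scale (-5, 1) by 4 → (-20, 4)
Step 2: Translate by (-5, 2) → (-25, 6)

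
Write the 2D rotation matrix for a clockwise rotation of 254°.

Rotation matrix formula: [[cos θ, -sin θ], [sin θ, cos θ]]
A clockwise rotation by 254° is equivalent to a counterclockwise rotation by -254°.
For θ = -254°:
cos(-254°) = -0.2756
sin(-254°) = 0.9613
Result: [[-0.2756, -0.9613], [0.9613, -0.2756]]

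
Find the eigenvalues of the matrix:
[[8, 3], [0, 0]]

Characteristic equation: det(A - λI) = 0
λ² - (trace)λ + (det) = 0
trace = 8 + 0 = 8, det = (8)(0) - (3)(0) = 0
λ² - (8)λ + (0) = 0
λ = (8 ± √((8)² - 4·(0))) / 2 = (8 ± √64) / 2
Solving: λ = 0, 8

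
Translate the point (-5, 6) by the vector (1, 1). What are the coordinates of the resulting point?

Translation by (1, 1) (homogeneous matrix [[1, 0, 1], [0, 1, 1], [0, 0, 1]]):
x' = -5 + 1 = -4
y' = 6 + 1 = 7
Result: (-4, 7)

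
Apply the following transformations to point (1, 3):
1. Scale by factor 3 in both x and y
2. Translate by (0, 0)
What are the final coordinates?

Step 1: Scale (1, 3) by 3 → (3, 9)
Step 2: Translate by (0, 0) → (3, 9)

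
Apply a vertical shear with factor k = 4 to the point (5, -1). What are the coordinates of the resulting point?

Shear matrix for vertical shear with factor k = 4:
[[1, 0], [4, 1]]
Result: (5, -1) → (5, 19)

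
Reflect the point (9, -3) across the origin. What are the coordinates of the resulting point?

Reflection across origin: (9, -3) → (-9, 3)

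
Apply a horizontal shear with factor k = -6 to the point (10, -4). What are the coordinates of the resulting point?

Shear matrix for horizontal shear with factor k = -6:
[[1, -6], [0, 1]]
Result: (10, -4) → (34, -4)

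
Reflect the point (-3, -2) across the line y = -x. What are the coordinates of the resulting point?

Reflection across line y = -x: (-3, -2) → (2, 3)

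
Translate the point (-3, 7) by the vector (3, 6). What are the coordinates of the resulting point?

Translation by (3, 6) (homogeneous matrix [[1, 0, 3], [0, 1, 6], [0, 0, 1]]):
x' = -3 + 3 = 0
y' = 7 + 6 = 13
Result: (0, 13)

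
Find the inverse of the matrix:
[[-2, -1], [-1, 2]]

For [[a,b],[c,d]], inverse = (1/det)·[[d,-b],[-c,a]]
det = (-2)(2) - (-1)(-1) = -4 - 1 = -5
Inverse = (1/-5)·[[2, 1], [1, -2]]
= [[-2/5, -1/5], [-1/5, 2/5]]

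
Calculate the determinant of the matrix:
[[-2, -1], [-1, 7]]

For a 2×2 matrix [[a, b], [c, d]], det = ad - bc
det = (-2)(7) - (-1)(-1) = -14 - 1 = -15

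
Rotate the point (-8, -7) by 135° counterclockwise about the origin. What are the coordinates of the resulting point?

Rotation matrix for 135°: [[cos 135°, -sin 135°], [sin 135°, cos 135°]] ≈ [[-0.707107, -0.707107], [0.707107, -0.707107]]
[[-0.707107, -0.707107], [0.707107, -0.707107]] × [-8, -7]ᵀ ≈ [10.6066, -0.7071]ᵀ
Result: (10.6066, -0.7071)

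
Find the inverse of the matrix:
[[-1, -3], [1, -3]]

For [[a,b],[c,d]], inverse = (1/det)·[[d,-b],[-c,a]]
det = (-1)(-3) - (-3)(1) = 3 - -3 = 6
Inverse = (1/6)·[[-3, 3], [-1, -1]]
= [[-1/2, 1/2], [-1/6, -1/6]]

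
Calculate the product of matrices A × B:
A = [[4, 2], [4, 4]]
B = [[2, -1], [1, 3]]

Matrix multiplication:
C[0][0] = 4×2 + 2×1 = 10
C[0][1] = 4×-1 + 2×3 = 2
C[1][0] = 4×2 + 4×1 = 12
C[1][1] = 4×-1 + 4×3 = 8
Result: [[10, 2], [12, 8]]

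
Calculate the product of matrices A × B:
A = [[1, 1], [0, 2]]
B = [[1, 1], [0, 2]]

Matrix multiplication:
C[0][0] = 1×1 + 1×0 = 1
C[0][1] = 1×1 + 1×2 = 3
C[1][0] = 0×1 + 2×0 = 0
C[1][1] = 0×1 + 2×2 = 4
Result: [[1, 3], [0, 4]]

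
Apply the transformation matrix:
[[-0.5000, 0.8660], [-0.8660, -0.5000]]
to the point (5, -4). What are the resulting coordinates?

Matrix multiplication:
[[-0.5000, 0.8660], [-0.8660, -0.5000]] × [5, -4]ᵀ
= [(-0.5000)(5) + (0.8660)(-4), (-0.8660)(5) + (-0.5000)(-4)]ᵀ
= [-5.9640, -2.3300]ᵀ
Result: (-5.9640, -2.3300)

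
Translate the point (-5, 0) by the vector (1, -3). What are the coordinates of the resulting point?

Translation by (1, -3) (homogeneous matrix [[1, 0, 1], [0, 1, -3], [0, 0, 1]]):
x' = -5 + 1 = -4
y' = 0 + -3 = -3
Result: (-4, -3)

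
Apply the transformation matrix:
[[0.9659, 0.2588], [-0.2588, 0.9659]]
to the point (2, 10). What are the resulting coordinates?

Matrix multiplication:
[[0.9659, 0.2588], [-0.2588, 0.9659]] × [2, 10]ᵀ
= [(0.9659)(2) + (0.2588)(10), (-0.2588)(2) + (0.9659)(10)]ᵀ
= [4.5198, 9.1414]ᵀ
Result: (4.5198, 9.1414)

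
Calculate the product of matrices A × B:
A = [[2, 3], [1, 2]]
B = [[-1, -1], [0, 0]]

Matrix multiplication:
C[0][0] = 2×-1 + 3×0 = -2
C[0][1] = 2×-1 + 3×0 = -2
C[1][0] = 1×-1 + 2×0 = -1
C[1][1] = 1×-1 + 2×0 = -1
Result: [[-2, -2], [-1, -1]]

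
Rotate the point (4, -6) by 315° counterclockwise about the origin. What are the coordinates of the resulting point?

Rotation matrix for 315°: [[cos 315°, -sin 315°], [sin 315°, cos 315°]] ≈ [[0.707107, 0.707107], [-0.707107, 0.707107]]
[[0.707107, 0.707107], [-0.707107, 0.707107]] × [4, -6]ᵀ ≈ [-1.4142, -7.0711]ᵀ
Result: (-1.4142, -7.0711)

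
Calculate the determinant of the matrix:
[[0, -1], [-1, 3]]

For a 2×2 matrix [[a, b], [c, d]], det = ad - bc
det = (0)(3) - (-1)(-1) = 0 - 1 = -1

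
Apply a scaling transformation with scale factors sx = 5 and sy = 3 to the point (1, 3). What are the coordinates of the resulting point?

Scaling matrix:
[[5, 0], [0, 3]]
Result: (1 × 5, 3 × 3) = (5, 9)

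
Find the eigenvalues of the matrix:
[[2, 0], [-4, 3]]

Characteristic equation: det(A - λI) = 0
λ² - (trace)λ + (det) = 0
trace = 2 + 3 = 5, det = (2)(3) - (0)(-4) = 6
λ² - (5)λ + (6) = 0
λ = (5 ± √((5)² - 4·(6))) / 2 = (5 ± √1) / 2
Solving: λ = 2, 3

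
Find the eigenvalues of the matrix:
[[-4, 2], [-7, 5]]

Characteristic equation: det(A - λI) = 0
λ² - (trace)λ + (det) = 0
trace = -4 + 5 = 1, det = (-4)(5) - (2)(-7) = -6
λ² - (1)λ + (-6) = 0
λ = (1 ± √((1)² - 4·(-6))) / 2 = (1 ± √25) / 2
Solving: λ = -2, 3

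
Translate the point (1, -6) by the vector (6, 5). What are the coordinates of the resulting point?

Translation by (6, 5) (homogeneous matrix [[1, 0, 6], [0, 1, 5], [0, 0, 1]]):
x' = 1 + 6 = 7
y' = -6 + 5 = -1
Result: (7, -1)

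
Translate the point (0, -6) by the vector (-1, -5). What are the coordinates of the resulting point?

Translation by (-1, -5) (homogeneous matrix [[1, 0, -1], [0, 1, -5], [0, 0, 1]]):
x' = 0 + -1 = -1
y' = -6 + -5 = -11
Result: (-1, -11)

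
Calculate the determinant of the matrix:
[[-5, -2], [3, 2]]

For a 2×2 matrix [[a, b], [c, d]], det = ad - bc
det = (-5)(2) - (-2)(3) = -10 - -6 = -4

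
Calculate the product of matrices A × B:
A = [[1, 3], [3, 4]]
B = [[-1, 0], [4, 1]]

Matrix multiplication:
C[0][0] = 1×-1 + 3×4 = 11
C[0][1] = 1×0 + 3×1 = 3
C[1][0] = 3×-1 + 4×4 = 13
C[1][1] = 3×0 + 4×1 = 4
Result: [[11, 3], [13, 4]]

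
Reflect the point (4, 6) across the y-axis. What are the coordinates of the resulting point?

Reflection across y-axis: (4, 6) → (-4, 6)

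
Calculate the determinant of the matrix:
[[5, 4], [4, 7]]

For a 2×2 matrix [[a, b], [c, d]], det = ad - bc
det = (5)(7) - (4)(4) = 35 - 16 = 19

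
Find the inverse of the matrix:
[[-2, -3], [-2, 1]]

For [[a,b],[c,d]], inverse = (1/det)·[[d,-b],[-c,a]]
det = (-2)(1) - (-3)(-2) = -2 - 6 = -8
Inverse = (1/-8)·[[1, 3], [2, -2]]
= [[-1/8, -3/8], [-1/4, 1/4]]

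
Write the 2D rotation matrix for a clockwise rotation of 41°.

Rotation matrix formula: [[cos θ, -sin θ], [sin θ, cos θ]]
A clockwise rotation by 41° is equivalent to a counterclockwise rotation by -41°.
For θ = -41°:
cos(-41°) = 0.7547
sin(-41°) = -0.6561
Result: [[0.7547, 0.6561], [-0.6561, 0.7547]]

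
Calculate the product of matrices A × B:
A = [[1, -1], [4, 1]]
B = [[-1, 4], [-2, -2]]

Matrix multiplication:
C[0][0] = 1×-1 + -1×-2 = 1
C[0][1] = 1×4 + -1×-2 = 6
C[1][0] = 4×-1 + 1×-2 = -6
C[1][1] = 4×4 + 1×-2 = 14
Result: [[1, 6], [-6, 14]]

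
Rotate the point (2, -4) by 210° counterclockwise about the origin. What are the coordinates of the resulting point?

Rotation matrix for 210°: [[cos 210°, -sin 210°], [sin 210°, cos 210°]] ≈ [[-0.866025, 0.500000], [-0.500000, -0.866025]]
[[-0.866025, 0.500000], [-0.500000, -0.866025]] × [2, -4]ᵀ ≈ [-3.7321, 2.4641]ᵀ
Result: (-3.7321, 2.4641)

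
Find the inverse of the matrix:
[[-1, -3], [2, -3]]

For [[a,b],[c,d]], inverse = (1/det)·[[d,-b],[-c,a]]
det = (-1)(-3) - (-3)(2) = 3 - -6 = 9
Inverse = (1/9)·[[-3, 3], [-2, -1]]
= [[-1/3, 1/3], [-2/9, -1/9]]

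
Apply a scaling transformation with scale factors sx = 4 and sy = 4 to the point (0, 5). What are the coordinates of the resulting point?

Scaling matrix:
[[4, 0], [0, 4]]
Result: (0 × 4, 5 × 4) = (0, 20)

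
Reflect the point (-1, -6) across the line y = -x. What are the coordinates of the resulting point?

Reflection across line y = -x: (-1, -6) → (6, 1)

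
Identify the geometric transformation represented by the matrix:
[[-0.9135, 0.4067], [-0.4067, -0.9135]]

This matrix represents: rotation by 204° counterclockwise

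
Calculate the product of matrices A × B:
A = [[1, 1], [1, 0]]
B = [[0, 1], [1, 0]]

Matrix multiplication:
C[0][0] = 1×0 + 1×1 = 1
C[0][1] = 1×1 + 1×0 = 1
C[1][0] = 1×0 + 0×1 = 0
C[1][1] = 1×1 + 0×0 = 1
Result: [[1, 1], [0, 1]]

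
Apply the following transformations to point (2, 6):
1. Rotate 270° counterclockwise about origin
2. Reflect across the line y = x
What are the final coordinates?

Step 1: Rotate 270° → (6, -2)
Step 2: Reflect across line y = x → (-2, 6)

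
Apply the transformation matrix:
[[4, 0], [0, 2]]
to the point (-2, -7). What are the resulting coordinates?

Matrix multiplication:
[[4, 0], [0, 2]] × [-2, -7]ᵀ
= [(4)(-2) + (0)(-7), (0)(-2) + (2)(-7)]ᵀ
= [-8, -14]ᵀ
Result: (-8, -14)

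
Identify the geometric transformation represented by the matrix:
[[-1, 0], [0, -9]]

This matrix represents: non-uniform scaling by sx = -1, sy = -9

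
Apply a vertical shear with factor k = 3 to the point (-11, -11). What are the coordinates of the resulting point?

Shear matrix for vertical shear with factor k = 3:
[[1, 0], [3, 1]]
Result: (-11, -11) → (-11, -44)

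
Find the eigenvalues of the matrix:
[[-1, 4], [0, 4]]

Characteristic equation: det(A - λI) = 0
λ² - (trace)λ + (det) = 0
trace = -1 + 4 = 3, det = (-1)(4) - (4)(0) = -4
λ² - (3)λ + (-4) = 0
λ = (3 ± √((3)² - 4·(-4))) / 2 = (3 ± √25) / 2
Solving: λ = -1, 4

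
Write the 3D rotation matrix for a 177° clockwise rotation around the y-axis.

Rotation matrix for clockwise 177° around y-axis:
A clockwise rotation by 177° is a counterclockwise rotation by -177°.
cos(-177°) = -0.9986, sin(-177°) = -0.0523
Result: [[-0.9986, 0, -0.0523], [0, 1, 0], [0.0523, 0, -0.9986]]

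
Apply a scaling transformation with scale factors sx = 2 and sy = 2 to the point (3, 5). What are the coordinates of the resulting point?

Scaling matrix:
[[2, 0], [0, 2]]
Result: (3 × 2, 5 × 2) = (6, 10)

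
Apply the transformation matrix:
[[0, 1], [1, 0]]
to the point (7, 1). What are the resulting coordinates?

Matrix multiplication:
[[0, 1], [1, 0]] × [7, 1]ᵀ
= [(0)(7) + (1)(1), (1)(7) + (0)(1)]ᵀ
= [1, 7]ᵀ
Result: (1, 7)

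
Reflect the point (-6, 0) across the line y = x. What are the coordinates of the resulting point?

Reflection across line y = x: (-6, 0) → (0, -6)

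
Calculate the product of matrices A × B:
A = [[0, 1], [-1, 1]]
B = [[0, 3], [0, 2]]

Matrix multiplication:
C[0][0] = 0×0 + 1×0 = 0
C[0][1] = 0×3 + 1×2 = 2
C[1][0] = -1×0 + 1×0 = 0
C[1][1] = -1×3 + 1×2 = -1
Result: [[0, 2], [0, -1]]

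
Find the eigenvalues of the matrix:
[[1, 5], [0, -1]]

Characteristic equation: det(A - λI) = 0
λ² - (trace)λ + (det) = 0
trace = 1 + -1 = 0, det = (1)(-1) - (5)(0) = -1
λ² - (0)λ + (-1) = 0
λ = (0 ± √((0)² - 4·(-1))) / 2 = (0 ± √4) / 2
Solving: λ = -1, 1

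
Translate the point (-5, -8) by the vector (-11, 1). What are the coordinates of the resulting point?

Translation by (-11, 1) (homogeneous matrix [[1, 0, -11], [0, 1, 1], [0, 0, 1]]):
x' = -5 + -11 = -16
y' = -8 + 1 = -7
Result: (-16, -7)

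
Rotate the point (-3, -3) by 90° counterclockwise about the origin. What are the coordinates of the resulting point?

Rotation matrix for 90°: [[cos 90°, -sin 90°], [sin 90°, cos 90°]] = [[0, -1], [1, 0]]
[[0, -1], [1, 0]] × [-3, -3]ᵀ = [3, -3]ᵀ
Result: (3, -3)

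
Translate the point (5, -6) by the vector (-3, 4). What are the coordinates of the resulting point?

Translation by (-3, 4) (homogeneous matrix [[1, 0, -3], [0, 1, 4], [0, 0, 1]]):
x' = 5 + -3 = 2
y' = -6 + 4 = -2
Result: (2, -2)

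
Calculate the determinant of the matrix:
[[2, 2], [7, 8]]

For a 2×2 matrix [[a, b], [c, d]], det = ad - bc
det = (2)(8) - (2)(7) = 16 - 14 = 2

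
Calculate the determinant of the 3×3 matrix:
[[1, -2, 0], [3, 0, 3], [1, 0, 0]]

Expansion along first row:
det = 1·det([[0,3],[0,0]]) - -2·det([[3,3],[1,0]]) + 0·det([[3,0],[1,0]])
    = 1·(0·0 - 3·0) - -2·(3·0 - 3·1) + 0·(3·0 - 0·1)
    = 1·0 - -2·-3 + 0·0
    = 0 + -6 + 0 = -6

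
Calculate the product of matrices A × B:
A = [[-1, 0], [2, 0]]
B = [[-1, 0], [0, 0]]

Matrix multiplication:
C[0][0] = -1×-1 + 0×0 = 1
C[0][1] = -1×0 + 0×0 = 0
C[1][0] = 2×-1 + 0×0 = -2
C[1][1] = 2×0 + 0×0 = 0
Result: [[1, 0], [-2, 0]]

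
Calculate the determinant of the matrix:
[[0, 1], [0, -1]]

For a 2×2 matrix [[a, b], [c, d]], det = ad - bc
det = (0)(-1) - (1)(0) = 0 - 0 = 0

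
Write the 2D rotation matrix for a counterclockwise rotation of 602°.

Rotation matrix formula: [[cos θ, -sin θ], [sin θ, cos θ]]
For θ = 602°:
cos(602°) = -0.4695
sin(602°) = -0.8829
Result: [[-0.4695, 0.8829], [-0.8829, -0.4695]]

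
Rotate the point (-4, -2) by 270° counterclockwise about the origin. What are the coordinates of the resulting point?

Rotation matrix for 270°: [[cos 270°, -sin 270°], [sin 270°, cos 270°]] = [[0, 1], [-1, 0]]
[[0, 1], [-1, 0]] × [-4, -2]ᵀ = [-2, 4]ᵀ
Result: (-2, 4)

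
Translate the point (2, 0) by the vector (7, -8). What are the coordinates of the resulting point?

Translation by (7, -8) (homogeneous matrix [[1, 0, 7], [0, 1, -8], [0, 0, 1]]):
x' = 2 + 7 = 9
y' = 0 + -8 = -8
Result: (9, -8)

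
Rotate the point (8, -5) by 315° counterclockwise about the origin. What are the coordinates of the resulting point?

Rotation matrix for 315°: [[cos 315°, -sin 315°], [sin 315°, cos 315°]] ≈ [[0.707107, 0.707107], [-0.707107, 0.707107]]
[[0.707107, 0.707107], [-0.707107, 0.707107]] × [8, -5]ᵀ ≈ [2.1213, -9.1924]ᵀ
Result: (2.1213, -9.1924)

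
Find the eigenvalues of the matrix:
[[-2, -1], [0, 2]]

Characteristic equation: det(A - λI) = 0
λ² - (trace)λ + (det) = 0
trace = -2 + 2 = 0, det = (-2)(2) - (-1)(0) = -4
λ² - (0)λ + (-4) = 0
λ = (0 ± √((0)² - 4·(-4))) / 2 = (0 ± √16) / 2
Solving: λ = -2, 2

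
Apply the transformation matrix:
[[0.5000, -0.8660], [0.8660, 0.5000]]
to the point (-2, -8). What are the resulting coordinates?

Matrix multiplication:
[[0.5000, -0.8660], [0.8660, 0.5000]] × [-2, -8]ᵀ
= [(0.5000)(-2) + (-0.8660)(-8), (0.8660)(-2) + (0.5000)(-8)]ᵀ
= [5.9280, -5.7320]ᵀ
Result: (5.9280, -5.7320)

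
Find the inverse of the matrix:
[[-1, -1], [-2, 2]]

For [[a,b],[c,d]], inverse = (1/det)·[[d,-b],[-c,a]]
det = (-1)(2) - (-1)(-2) = -2 - 2 = -4
Inverse = (1/-4)·[[2, 1], [2, -1]]
= [[-1/2, -1/4], [-1/2, 1/4]]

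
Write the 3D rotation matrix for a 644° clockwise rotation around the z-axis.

Rotation matrix for clockwise 644° around z-axis:
A clockwise rotation by 644° is a counterclockwise rotation by -644°.
cos(-644°) = 0.2419, sin(-644°) = 0.9703
Result: [[0.2419, -0.9703, 0], [0.9703, 0.2419, 0], [0, 0, 1]]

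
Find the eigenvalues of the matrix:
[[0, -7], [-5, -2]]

Characteristic equation: det(A - λI) = 0
λ² - (trace)λ + (det) = 0
trace = 0 + -2 = -2, det = (0)(-2) - (-7)(-5) = -35
λ² - (-2)λ + (-35) = 0
λ = (-2 ± √((-2)² - 4·(-35))) / 2 = (-2 ± √144) / 2
Solving: λ = -7, 5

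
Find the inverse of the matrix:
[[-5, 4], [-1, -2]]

For [[a,b],[c,d]], inverse = (1/det)·[[d,-b],[-c,a]]
det = (-5)(-2) - (4)(-1) = 10 - -4 = 14
Inverse = (1/14)·[[-2, -4], [1, -5]]
= [[-1/7, -2/7], [1/14, -5/14]]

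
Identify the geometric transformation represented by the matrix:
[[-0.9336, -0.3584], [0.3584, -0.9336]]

This matrix represents: rotation by 159° counterclockwise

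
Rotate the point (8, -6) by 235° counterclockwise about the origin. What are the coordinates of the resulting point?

Rotation matrix for 235°: [[cos 235°, -sin 235°], [sin 235°, cos 235°]] ≈ [[-0.573576, 0.819152], [-0.819152, -0.573576]]
[[-0.573576, 0.819152], [-0.819152, -0.573576]] × [8, -6]ᵀ ≈ [-9.5035, -3.1118]ᵀ
Result: (-9.5035, -3.1118)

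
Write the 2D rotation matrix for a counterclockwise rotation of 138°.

Rotation matrix formula: [[cos θ, -sin θ], [sin θ, cos θ]]
For θ = 138°:
cos(138°) = -0.7431
sin(138°) = 0.6691
Result: [[-0.7431, -0.6691], [0.6691, -0.7431]]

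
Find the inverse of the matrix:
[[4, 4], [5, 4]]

For [[a,b],[c,d]], inverse = (1/det)·[[d,-b],[-c,a]]
det = (4)(4) - (4)(5) = 16 - 20 = -4
Inverse = (1/-4)·[[4, -4], [-5, 4]]
= [[-1, 1], [5/4, -1]]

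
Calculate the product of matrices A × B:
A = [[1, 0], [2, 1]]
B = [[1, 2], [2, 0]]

Matrix multiplication:
C[0][0] = 1×1 + 0×2 = 1
C[0][1] = 1×2 + 0×0 = 2
C[1][0] = 2×1 + 1×2 = 4
C[1][1] = 2×2 + 1×0 = 4
Result: [[1, 2], [4, 4]]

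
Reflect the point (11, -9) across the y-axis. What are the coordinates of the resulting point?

Reflection across y-axis: (11, -9) → (-11, -9)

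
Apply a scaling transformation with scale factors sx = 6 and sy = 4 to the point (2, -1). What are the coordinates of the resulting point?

Scaling matrix:
[[6, 0], [0, 4]]
Result: (2 × 6, -1 × 4) = (12, -4)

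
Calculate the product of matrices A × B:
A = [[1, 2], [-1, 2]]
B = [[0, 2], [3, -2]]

Matrix multiplication:
C[0][0] = 1×0 + 2×3 = 6
C[0][1] = 1×2 + 2×-2 = -2
C[1][0] = -1×0 + 2×3 = 6
C[1][1] = -1×2 + 2×-2 = -6
Result: [[6, -2], [6, -6]]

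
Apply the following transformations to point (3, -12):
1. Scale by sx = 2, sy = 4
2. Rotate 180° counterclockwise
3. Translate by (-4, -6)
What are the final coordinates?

Step 1: Scale → (6, -48)
Step 2: Rotate 180° → (-6, 48)
Step 3: Translate → (-10, 42)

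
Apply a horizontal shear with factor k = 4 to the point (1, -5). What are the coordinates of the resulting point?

Shear matrix for horizontal shear with factor k = 4:
[[1, 4], [0, 1]]
Result: (1, -5) → (-19, -5)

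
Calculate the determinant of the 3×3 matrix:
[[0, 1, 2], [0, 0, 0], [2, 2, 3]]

Expansion along first row:
det = 0·det([[0,0],[2,3]]) - 1·det([[0,0],[2,3]]) + 2·det([[0,0],[2,2]])
    = 0·(0·3 - 0·2) - 1·(0·3 - 0·2) + 2·(0·2 - 0·2)
    = 0·0 - 1·0 + 2·0
    = 0 + 0 + 0 = 0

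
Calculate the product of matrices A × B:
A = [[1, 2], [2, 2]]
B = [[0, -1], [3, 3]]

Matrix multiplication:
C[0][0] = 1×0 + 2×3 = 6
C[0][1] = 1×-1 + 2×3 = 5
C[1][0] = 2×0 + 2×3 = 6
C[1][1] = 2×-1 + 2×3 = 4
Result: [[6, 5], [6, 4]]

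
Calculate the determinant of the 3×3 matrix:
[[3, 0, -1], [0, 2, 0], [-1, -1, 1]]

Expansion along first row:
det = 3·det([[2,0],[-1,1]]) - 0·det([[0,0],[-1,1]]) + -1·det([[0,2],[-1,-1]])
    = 3·(2·1 - 0·-1) - 0·(0·1 - 0·-1) + -1·(0·-1 - 2·-1)
    = 3·2 - 0·0 + -1·2
    = 6 + 0 + -2 = 4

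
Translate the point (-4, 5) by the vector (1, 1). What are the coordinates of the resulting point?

Translation by (1, 1) (homogeneous matrix [[1, 0, 1], [0, 1, 1], [0, 0, 1]]):
x' = -4 + 1 = -3
y' = 5 + 1 = 6
Result: (-3, 6)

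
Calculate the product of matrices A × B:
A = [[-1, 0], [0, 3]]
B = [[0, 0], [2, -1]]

Matrix multiplication:
C[0][0] = -1×0 + 0×2 = 0
C[0][1] = -1×0 + 0×-1 = 0
C[1][0] = 0×0 + 3×2 = 6
C[1][1] = 0×0 + 3×-1 = -3
Result: [[0, 0], [6, -3]]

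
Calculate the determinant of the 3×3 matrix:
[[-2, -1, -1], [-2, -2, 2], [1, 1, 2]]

Expansion along first row:
det = -2·det([[-2,2],[1,2]]) - -1·det([[-2,2],[1,2]]) + -1·det([[-2,-2],[1,1]])
    = -2·(-2·2 - 2·1) - -1·(-2·2 - 2·1) + -1·(-2·1 - -2·1)
    = -2·-6 - -1·-6 + -1·0
    = 12 + -6 + 0 = 6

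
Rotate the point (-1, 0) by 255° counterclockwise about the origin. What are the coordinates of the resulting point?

Rotation matrix for 255°: [[cos 255°, -sin 255°], [sin 255°, cos 255°]] ≈ [[-0.258819, 0.965926], [-0.965926, -0.258819]]
[[-0.258819, 0.965926], [-0.965926, -0.258819]] × [-1, 0]ᵀ ≈ [0.2588, 0.9659]ᵀ
Result: (0.2588, 0.9659)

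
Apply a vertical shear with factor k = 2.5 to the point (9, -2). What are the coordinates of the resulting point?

Shear matrix for vertical shear with factor k = 2.5:
[[1, 0], [2.50, 1]]
Result: (9, -2) → (9, 20.5)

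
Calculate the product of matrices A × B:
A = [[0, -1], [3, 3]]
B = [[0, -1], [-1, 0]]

Matrix multiplication:
C[0][0] = 0×0 + -1×-1 = 1
C[0][1] = 0×-1 + -1×0 = 0
C[1][0] = 3×0 + 3×-1 = -3
C[1][1] = 3×-1 + 3×0 = -3
Result: [[1, 0], [-3, -3]]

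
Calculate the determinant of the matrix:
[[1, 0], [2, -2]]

For a 2×2 matrix [[a, b], [c, d]], det = ad - bc
det = (1)(-2) - (0)(2) = -2 - 0 = -2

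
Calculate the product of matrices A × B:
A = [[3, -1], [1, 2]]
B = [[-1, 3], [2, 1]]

Matrix multiplication:
C[0][0] = 3×-1 + -1×2 = -5
C[0][1] = 3×3 + -1×1 = 8
C[1][0] = 1×-1 + 2×2 = 3
C[1][1] = 1×3 + 2×1 = 5
Result: [[-5, 8], [3, 5]]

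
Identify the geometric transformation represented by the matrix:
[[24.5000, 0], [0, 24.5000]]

This matrix represents: uniform scaling by factor 24.5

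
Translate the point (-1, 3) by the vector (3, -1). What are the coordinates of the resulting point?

Translation by (3, -1) (homogeneous matrix [[1, 0, 3], [0, 1, -1], [0, 0, 1]]):
x' = -1 + 3 = 2
y' = 3 + -1 = 2
Result: (2, 2)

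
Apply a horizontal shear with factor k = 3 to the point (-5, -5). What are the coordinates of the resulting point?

Shear matrix for horizontal shear with factor k = 3:
[[1, 3], [0, 1]]
Result: (-5, -5) → (-20, -5)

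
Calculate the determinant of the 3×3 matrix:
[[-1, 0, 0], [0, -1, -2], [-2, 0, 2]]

Expansion along first row:
det = -1·det([[-1,-2],[0,2]]) - 0·det([[0,-2],[-2,2]]) + 0·det([[0,-1],[-2,0]])
    = -1·(-1·2 - -2·0) - 0·(0·2 - -2·-2) + 0·(0·0 - -1·-2)
    = -1·-2 - 0·-4 + 0·-2
    = 2 + 0 + 0 = 2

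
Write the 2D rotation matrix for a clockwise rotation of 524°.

Rotation matrix formula: [[cos θ, -sin θ], [sin θ, cos θ]]
A clockwise rotation by 524° is equivalent to a counterclockwise rotation by -524°.
For θ = -524°:
cos(-524°) = -0.9613
sin(-524°) = -0.2756
Result: [[-0.9613, 0.2756], [-0.2756, -0.9613]]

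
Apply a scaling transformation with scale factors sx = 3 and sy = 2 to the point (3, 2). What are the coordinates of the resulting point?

Scaling matrix:
[[3, 0], [0, 2]]
Result: (3 × 3, 2 × 2) = (9, 4)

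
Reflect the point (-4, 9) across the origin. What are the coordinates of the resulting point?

Reflection across origin: (-4, 9) → (4, -9)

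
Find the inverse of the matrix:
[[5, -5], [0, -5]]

For [[a,b],[c,d]], inverse = (1/det)·[[d,-b],[-c,a]]
det = (5)(-5) - (-5)(0) = -25 - 0 = -25
Inverse = (1/-25)·[[-5, 5], [0, 5]]
= [[1/5, -1/5], [0, -1/5]]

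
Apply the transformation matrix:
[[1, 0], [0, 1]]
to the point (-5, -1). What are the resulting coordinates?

Matrix multiplication:
[[1, 0], [0, 1]] × [-5, -1]ᵀ
= [(1)(-5) + (0)(-1), (0)(-5) + (1)(-1)]ᵀ
= [-5, -1]ᵀ
Result: (-5, -1)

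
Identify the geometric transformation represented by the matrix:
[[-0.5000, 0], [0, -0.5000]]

This matrix represents: uniform scaling by factor -0.5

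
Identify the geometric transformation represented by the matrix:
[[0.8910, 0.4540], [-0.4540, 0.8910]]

This matrix represents: rotation by 333° counterclockwise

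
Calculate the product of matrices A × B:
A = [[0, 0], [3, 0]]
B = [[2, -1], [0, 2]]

Matrix multiplication:
C[0][0] = 0×2 + 0×0 = 0
C[0][1] = 0×-1 + 0×2 = 0
C[1][0] = 3×2 + 0×0 = 6
C[1][1] = 3×-1 + 0×2 = -3
Result: [[0, 0], [6, -3]]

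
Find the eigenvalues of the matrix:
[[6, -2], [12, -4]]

Characteristic equation: det(A - λI) = 0
λ² - (trace)λ + (det) = 0
trace = 6 + -4 = 2, det = (6)(-4) - (-2)(12) = 0
λ² - (2)λ + (0) = 0
λ = (2 ± √((2)² - 4·(0))) / 2 = (2 ± √4) / 2
Solving: λ = 0, 2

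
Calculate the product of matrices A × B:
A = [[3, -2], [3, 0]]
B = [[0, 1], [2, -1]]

Matrix multiplication:
C[0][0] = 3×0 + -2×2 = -4
C[0][1] = 3×1 + -2×-1 = 5
C[1][0] = 3×0 + 0×2 = 0
C[1][1] = 3×1 + 0×-1 = 3
Result: [[-4, 5], [0, 3]]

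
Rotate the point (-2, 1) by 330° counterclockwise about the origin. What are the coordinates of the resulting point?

Rotation matrix for 330°: [[cos 330°, -sin 330°], [sin 330°, cos 330°]] ≈ [[0.866025, 0.500000], [-0.500000, 0.866025]]
[[0.866025, 0.500000], [-0.500000, 0.866025]] × [-2, 1]ᵀ ≈ [-1.2321, 1.8660]ᵀ
Result: (-1.2321, 1.8660)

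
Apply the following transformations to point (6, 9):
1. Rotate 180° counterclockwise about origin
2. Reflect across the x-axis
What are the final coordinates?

Step 1: Rotate 180° → (-6, -9)
Step 2: Reflect across x-axis → (-6, 9)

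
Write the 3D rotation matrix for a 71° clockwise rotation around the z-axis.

Rotation matrix for clockwise 71° around z-axis:
A clockwise rotation by 71° is a counterclockwise rotation by -71°.
cos(-71°) = 0.3256, sin(-71°) = -0.9455
Result: [[0.3256, 0.9455, 0], [-0.9455, 0.3256, 0], [0, 0, 1]]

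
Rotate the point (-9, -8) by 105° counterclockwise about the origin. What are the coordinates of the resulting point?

Rotation matrix for 105°: [[cos 105°, -sin 105°], [sin 105°, cos 105°]] ≈ [[-0.258819, -0.965926], [0.965926, -0.258819]]
[[-0.258819, -0.965926], [0.965926, -0.258819]] × [-9, -8]ᵀ ≈ [10.0568, -6.6228]ᵀ
Result: (10.0568, -6.6228)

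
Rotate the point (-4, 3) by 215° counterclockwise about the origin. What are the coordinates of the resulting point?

Rotation matrix for 215°: [[cos 215°, -sin 215°], [sin 215°, cos 215°]] ≈ [[-0.819152, 0.573576], [-0.573576, -0.819152]]
[[-0.819152, 0.573576], [-0.573576, -0.819152]] × [-4, 3]ᵀ ≈ [4.9973, -0.1632]ᵀ
Result: (4.9973, -0.1632)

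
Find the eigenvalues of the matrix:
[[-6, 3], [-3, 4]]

Characteristic equation: det(A - λI) = 0
λ² - (trace)λ + (det) = 0
trace = -6 + 4 = -2, det = (-6)(4) - (3)(-3) = -15
λ² - (-2)λ + (-15) = 0
λ = (-2 ± √((-2)² - 4·(-15))) / 2 = (-2 ± √64) / 2
Solving: λ = -5, 3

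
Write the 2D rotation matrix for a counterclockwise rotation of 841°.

Rotation matrix formula: [[cos θ, -sin θ], [sin θ, cos θ]]
For θ = 841°:
cos(841°) = -0.5150
sin(841°) = 0.8572
Result: [[-0.5150, -0.8572], [0.8572, -0.5150]]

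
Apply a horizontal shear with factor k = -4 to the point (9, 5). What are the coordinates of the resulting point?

Shear matrix for horizontal shear with factor k = -4:
[[1, -4], [0, 1]]
Result: (9, 5) → (-11, 5)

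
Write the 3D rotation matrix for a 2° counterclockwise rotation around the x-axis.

Rotation matrix for counterclockwise 2° around x-axis:
cos(2°) = 0.9994, sin(2°) = 0.0349
Result: [[1, 0, 0], [0, 0.9994, -0.0349], [0, 0.0349, 0.9994]]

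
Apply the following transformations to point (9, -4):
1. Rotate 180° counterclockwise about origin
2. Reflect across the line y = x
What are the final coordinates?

Step 1: Rotate 180° → (-9, 4)
Step 2: Reflect across line y = x → (4, -9)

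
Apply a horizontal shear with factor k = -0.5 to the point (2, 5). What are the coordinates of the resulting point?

Shear matrix for horizontal shear with factor k = -0.5:
[[1, -0.50], [0, 1]]
Result: (2, 5) → (-0.5, 5)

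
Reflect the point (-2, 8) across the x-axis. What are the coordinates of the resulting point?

Reflection across x-axis: (-2, 8) → (-2, -8)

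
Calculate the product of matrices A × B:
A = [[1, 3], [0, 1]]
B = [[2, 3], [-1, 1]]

Matrix multiplication:
C[0][0] = 1×2 + 3×-1 = -1
C[0][1] = 1×3 + 3×1 = 6
C[1][0] = 0×2 + 1×-1 = -1
C[1][1] = 0×3 + 1×1 = 1
Result: [[-1, 6], [-1, 1]]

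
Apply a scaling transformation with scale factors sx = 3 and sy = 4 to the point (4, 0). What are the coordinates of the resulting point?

Scaling matrix:
[[3, 0], [0, 4]]
Result: (4 × 3, 0 × 4) = (12, 0)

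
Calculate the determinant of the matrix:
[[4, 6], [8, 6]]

For a 2×2 matrix [[a, b], [c, d]], det = ad - bc
det = (4)(6) - (6)(8) = 24 - 48 = -24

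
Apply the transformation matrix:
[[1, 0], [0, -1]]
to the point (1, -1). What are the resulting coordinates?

Matrix multiplication:
[[1, 0], [0, -1]] × [1, -1]ᵀ
= [(1)(1) + (0)(-1), (0)(1) + (-1)(-1)]ᵀ
= [1, 1]ᵀ
Result: (1, 1)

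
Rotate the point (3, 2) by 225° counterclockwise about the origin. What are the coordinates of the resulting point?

Rotation matrix for 225°: [[cos 225°, -sin 225°], [sin 225°, cos 225°]] ≈ [[-0.707107, 0.707107], [-0.707107, -0.707107]]
[[-0.707107, 0.707107], [-0.707107, -0.707107]] × [3, 2]ᵀ ≈ [-0.7071, -3.5355]ᵀ
Result: (-0.7071, -3.5355)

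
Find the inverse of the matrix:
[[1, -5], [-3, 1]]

For [[a,b],[c,d]], inverse = (1/det)·[[d,-b],[-c,a]]
det = (1)(1) - (-5)(-3) = 1 - 15 = -14
Inverse = (1/-14)·[[1, 5], [3, 1]]
= [[-1/14, -5/14], [-3/14, -1/14]]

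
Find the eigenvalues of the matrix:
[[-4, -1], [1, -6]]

Characteristic equation: det(A - λI) = 0
λ² - (trace)λ + (det) = 0
trace = -4 + -6 = -10, det = (-4)(-6) - (-1)(1) = 25
λ² - (-10)λ + (25) = 0
λ = (-10 ± √((-10)² - 4·(25))) / 2 = (-10 ± √0) / 2
Solving: λ = -5, -5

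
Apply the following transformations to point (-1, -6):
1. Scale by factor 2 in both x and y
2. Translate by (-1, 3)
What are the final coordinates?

Step 1: Scale (-1, -6) by 2 → (-2, -12)
Step 2: Translate by (-1, 3) → (-3, -9)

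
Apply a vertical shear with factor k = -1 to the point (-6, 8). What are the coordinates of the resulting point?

Shear matrix for vertical shear with factor k = -1:
[[1, 0], [-1, 1]]
Result: (-6, 8) → (-6, 14)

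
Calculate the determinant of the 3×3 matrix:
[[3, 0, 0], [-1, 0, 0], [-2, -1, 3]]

Expansion along first row:
det = 3·det([[0,0],[-1,3]]) - 0·det([[-1,0],[-2,3]]) + 0·det([[-1,0],[-2,-1]])
    = 3·(0·3 - 0·-1) - 0·(-1·3 - 0·-2) + 0·(-1·-1 - 0·-2)
    = 3·0 - 0·-3 + 0·1
    = 0 + 0 + 0 = 0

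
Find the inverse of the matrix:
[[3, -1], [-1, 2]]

For [[a,b],[c,d]], inverse = (1/det)·[[d,-b],[-c,a]]
det = (3)(2) - (-1)(-1) = 6 - 1 = 5
Inverse = (1/5)·[[2, 1], [1, 3]]
= [[2/5, 1/5], [1/5, 3/5]]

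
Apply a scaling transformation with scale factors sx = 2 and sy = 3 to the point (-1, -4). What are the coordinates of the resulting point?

Scaling matrix:
[[2, 0], [0, 3]]
Result: (-1 × 2, -4 × 3) = (-2, -12)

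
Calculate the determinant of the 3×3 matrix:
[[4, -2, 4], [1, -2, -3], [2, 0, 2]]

Expansion along first row:
det = 4·det([[-2,-3],[0,2]]) - -2·det([[1,-3],[2,2]]) + 4·det([[1,-2],[2,0]])
    = 4·(-2·2 - -3·0) - -2·(1·2 - -3·2) + 4·(1·0 - -2·2)
    = 4·-4 - -2·8 + 4·4
    = -16 + 16 + 16 = 16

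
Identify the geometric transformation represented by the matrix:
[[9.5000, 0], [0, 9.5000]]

This matrix represents: uniform scaling by factor 9.5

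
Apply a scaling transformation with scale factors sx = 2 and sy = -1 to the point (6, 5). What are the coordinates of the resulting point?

Scaling matrix:
[[2, 0], [0, -1]]
Result: (6 × 2, 5 × -1) = (12, -5)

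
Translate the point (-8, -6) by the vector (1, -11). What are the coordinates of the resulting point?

Translation by (1, -11) (homogeneous matrix [[1, 0, 1], [0, 1, -11], [0, 0, 1]]):
x' = -8 + 1 = -7
y' = -6 + -11 = -17
Result: (-7, -17)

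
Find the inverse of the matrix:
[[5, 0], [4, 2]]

For [[a,b],[c,d]], inverse = (1/det)·[[d,-b],[-c,a]]
det = (5)(2) - (0)(4) = 10 - 0 = 10
Inverse = (1/10)·[[2, 0], [-4, 5]]
= [[1/5, 0], [-2/5, 1/2]]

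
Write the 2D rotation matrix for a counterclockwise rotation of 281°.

Rotation matrix formula: [[cos θ, -sin θ], [sin θ, cos θ]]
For θ = 281°:
cos(281°) = 0.1908
sin(281°) = -0.9816
Result: [[0.1908, 0.9816], [-0.9816, 0.1908]]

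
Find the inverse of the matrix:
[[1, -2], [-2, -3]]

For [[a,b],[c,d]], inverse = (1/det)·[[d,-b],[-c,a]]
det = (1)(-3) - (-2)(-2) = -3 - 4 = -7
Inverse = (1/-7)·[[-3, 2], [2, 1]]
= [[3/7, -2/7], [-2/7, -1/7]]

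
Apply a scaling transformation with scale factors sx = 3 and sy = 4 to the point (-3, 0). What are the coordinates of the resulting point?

Scaling matrix:
[[3, 0], [0, 4]]
Result: (-3 × 3, 0 × 4) = (-9, 0)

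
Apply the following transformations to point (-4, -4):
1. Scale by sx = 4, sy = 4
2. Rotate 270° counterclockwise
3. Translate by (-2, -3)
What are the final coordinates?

Step 1: Scale → (-16, -16)
Step 2: Rotate 270° → (-16, 16)
Step 3: Translate → (-18, 13)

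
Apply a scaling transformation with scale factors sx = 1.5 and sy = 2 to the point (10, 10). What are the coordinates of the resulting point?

Scaling matrix:
[[1.50, 0], [0, 2]]
Result: (10 × 1.5, 10 × 2) = (15, 20)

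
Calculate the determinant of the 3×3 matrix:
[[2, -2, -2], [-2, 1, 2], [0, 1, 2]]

Expansion along first row:
det = 2·det([[1,2],[1,2]]) - -2·det([[-2,2],[0,2]]) + -2·det([[-2,1],[0,1]])
    = 2·(1·2 - 2·1) - -2·(-2·2 - 2·0) + -2·(-2·1 - 1·0)
    = 2·0 - -2·-4 + -2·-2
    = 0 + -8 + 4 = -4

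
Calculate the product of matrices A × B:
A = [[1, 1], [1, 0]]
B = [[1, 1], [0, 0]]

Matrix multiplication:
C[0][0] = 1×1 + 1×0 = 1
C[0][1] = 1×1 + 1×0 = 1
C[1][0] = 1×1 + 0×0 = 1
C[1][1] = 1×1 + 0×0 = 1
Result: [[1, 1], [1, 1]]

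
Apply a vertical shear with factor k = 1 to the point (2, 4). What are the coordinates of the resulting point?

Shear matrix for vertical shear with factor k = 1:
[[1, 0], [1, 1]]
Result: (2, 4) → (2, 6)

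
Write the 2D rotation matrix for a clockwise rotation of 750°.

Rotation matrix formula: [[cos θ, -sin θ], [sin θ, cos θ]]
A clockwise rotation by 750° is equivalent to a counterclockwise rotation by -750°.
For θ = -750°:
cos(-750°) = √3/2
sin(-750°) = -1/2
Result: [[√3/2, 1/2], [-1/2, √3/2]]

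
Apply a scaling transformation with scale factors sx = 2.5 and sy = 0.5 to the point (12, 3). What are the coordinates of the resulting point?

Scaling matrix:
[[2.50, 0], [0, 0.50]]
Result: (12 × 2.5, 3 × 0.5) = (30, 1.5)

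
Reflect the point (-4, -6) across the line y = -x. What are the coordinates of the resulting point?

Reflection across line y = -x: (-4, -6) → (6, 4)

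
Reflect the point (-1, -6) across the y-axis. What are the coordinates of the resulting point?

Reflection across y-axis: (-1, -6) → (1, -6)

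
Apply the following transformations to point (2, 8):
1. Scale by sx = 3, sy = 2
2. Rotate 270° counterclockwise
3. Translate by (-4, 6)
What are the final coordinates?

Step 1: Scale → (6, 16)
Step 2: Rotate 270° → (16, -6)
Step 3: Translate → (12, 0)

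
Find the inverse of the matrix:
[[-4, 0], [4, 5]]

For [[a,b],[c,d]], inverse = (1/det)·[[d,-b],[-c,a]]
det = (-4)(5) - (0)(4) = -20 - 0 = -20
Inverse = (1/-20)·[[5, 0], [-4, -4]]
= [[-1/4, 0], [1/5, 1/5]]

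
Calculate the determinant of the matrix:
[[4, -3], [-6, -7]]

For a 2×2 matrix [[a, b], [c, d]], det = ad - bc
det = (4)(-7) - (-3)(-6) = -28 - 18 = -46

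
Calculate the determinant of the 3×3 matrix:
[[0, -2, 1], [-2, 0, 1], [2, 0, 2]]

Expansion along first row:
det = 0·det([[0,1],[0,2]]) - -2·det([[-2,1],[2,2]]) + 1·det([[-2,0],[2,0]])
    = 0·(0·2 - 1·0) - -2·(-2·2 - 1·2) + 1·(-2·0 - 0·2)
    = 0·0 - -2·-6 + 1·0
    = 0 + -12 + 0 = -12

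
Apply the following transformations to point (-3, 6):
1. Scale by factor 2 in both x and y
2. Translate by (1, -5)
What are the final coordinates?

Step 1: Scale (-3, 6) by 2 → (-6, 12)
Step 2: Translate by (1, -5) → (-5, 7)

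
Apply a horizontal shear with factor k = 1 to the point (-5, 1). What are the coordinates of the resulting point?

Shear matrix for horizontal shear with factor k = 1:
[[1, 1], [0, 1]]
Result: (-5, 1) → (-4, 1)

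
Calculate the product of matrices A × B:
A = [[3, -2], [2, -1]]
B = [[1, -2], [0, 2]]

Matrix multiplication:
C[0][0] = 3×1 + -2×0 = 3
C[0][1] = 3×-2 + -2×2 = -10
C[1][0] = 2×1 + -1×0 = 2
C[1][1] = 2×-2 + -1×2 = -6
Result: [[3, -10], [2, -6]]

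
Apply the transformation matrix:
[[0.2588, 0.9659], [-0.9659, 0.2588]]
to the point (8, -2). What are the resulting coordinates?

Matrix multiplication:
[[0.2588, 0.9659], [-0.9659, 0.2588]] × [8, -2]ᵀ
= [(0.2588)(8) + (0.9659)(-2), (-0.9659)(8) + (0.2588)(-2)]ᵀ
= [0.1386, -8.2448]ᵀ
Result: (0.1386, -8.2448)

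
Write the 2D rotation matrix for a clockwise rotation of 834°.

Rotation matrix formula: [[cos θ, -sin θ], [sin θ, cos θ]]
A clockwise rotation by 834° is equivalent to a counterclockwise rotation by -834°.
For θ = -834°:
cos(-834°) = -0.4067
sin(-834°) = -0.9135
Result: [[-0.4067, 0.9135], [-0.9135, -0.4067]]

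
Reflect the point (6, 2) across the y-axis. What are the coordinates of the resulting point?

Reflection across y-axis: (6, 2) → (-6, 2)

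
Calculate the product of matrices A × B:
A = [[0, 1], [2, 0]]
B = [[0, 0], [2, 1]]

Matrix multiplication:
C[0][0] = 0×0 + 1×2 = 2
C[0][1] = 0×0 + 1×1 = 1
C[1][0] = 2×0 + 0×2 = 0
C[1][1] = 2×0 + 0×1 = 0
Result: [[2, 1], [0, 0]]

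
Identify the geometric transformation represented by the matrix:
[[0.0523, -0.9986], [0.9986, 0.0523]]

This matrix represents: rotation by 87° counterclockwise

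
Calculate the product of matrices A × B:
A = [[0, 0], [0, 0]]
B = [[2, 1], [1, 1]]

Matrix multiplication:
C[0][0] = 0×2 + 0×1 = 0
C[0][1] = 0×1 + 0×1 = 0
C[1][0] = 0×2 + 0×1 = 0
C[1][1] = 0×1 + 0×1 = 0
Result: [[0, 0], [0, 0]]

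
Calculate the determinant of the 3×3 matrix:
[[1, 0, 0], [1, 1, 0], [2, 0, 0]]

Expansion along first row:
det = 1·det([[1,0],[0,0]]) - 0·det([[1,0],[2,0]]) + 0·det([[1,1],[2,0]])
    = 1·(1·0 - 0·0) - 0·(1·0 - 0·2) + 0·(1·0 - 1·2)
    = 1·0 - 0·0 + 0·-2
    = 0 + 0 + 0 = 0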